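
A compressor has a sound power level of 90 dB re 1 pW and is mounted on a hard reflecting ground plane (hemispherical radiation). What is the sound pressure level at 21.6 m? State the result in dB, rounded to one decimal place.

55.3 dB

The power spreads over a hemisphere of area 2π·r², so L_p = L_w − 10·log₁₀(2π·r²).
2π·r² = 2931 m², 10·log₁₀ of that is 34.671 dB.
L_p = 90 − 34.671 = 55.33 dB.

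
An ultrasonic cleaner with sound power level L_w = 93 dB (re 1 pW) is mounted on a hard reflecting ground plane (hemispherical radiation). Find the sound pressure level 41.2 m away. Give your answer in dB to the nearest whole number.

53 dB

The power spreads over a hemisphere of area 2π·r², so L_p = L_w − 10·log₁₀(2π·r²).
2π·r² = 1.067e+04 m², 10·log₁₀ of that is 40.280 dB.
L_p = 93 − 40.280 = 52.72 dB.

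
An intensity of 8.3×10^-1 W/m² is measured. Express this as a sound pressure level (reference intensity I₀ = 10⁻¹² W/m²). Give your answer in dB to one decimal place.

119.2 dB

L = 10·log₁₀(I/I₀) = 10·log₁₀(8.3×10^-1/10⁻¹²) = 10·log₁₀(8.3×10^11).
L = 10·(0.9191 + 11) = 119.19 dB.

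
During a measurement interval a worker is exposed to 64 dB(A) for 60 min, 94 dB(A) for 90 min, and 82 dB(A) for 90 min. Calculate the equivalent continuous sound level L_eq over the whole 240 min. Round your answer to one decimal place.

The energy average is taken in the linear domain: L_eq = 10·log₁₀[(Σ tᵢ·10^(Lᵢ/10))/T], T = 240 min.
Σ tᵢ·10^(Lᵢ/10) = 60·10^(64/10) + 90·10^(94/10) + 90·10^(82/10) = 2.405e+11.
L_eq = 10·log₁₀(2.405e+11/240) = 90.01 dB(A).

90.0 dB(A)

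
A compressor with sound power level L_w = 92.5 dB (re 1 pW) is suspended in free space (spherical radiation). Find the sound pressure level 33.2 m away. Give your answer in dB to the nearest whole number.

Free-field spherical radiation: L_p = L_w − 10·log₁₀(4π·r²), r = 33.2 m.
4π·r² = 1.385e+04 m², 10·log₁₀ of that is 41.415 dB.
L_p = 92.5 − 41.415 = 51.09 dB.

51 dB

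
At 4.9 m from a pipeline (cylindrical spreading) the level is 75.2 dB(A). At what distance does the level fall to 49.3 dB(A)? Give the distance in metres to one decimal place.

Line-source spreading drops the level by 10·log₁₀(r₂/r₁); inverting, r₂/r₁ = 10^(ΔL/10).
r₂ = 4.9·10^((75.2−49.3)/10) = 4.9·10^(25.9/10) = 1906.32 m.

1906.3 m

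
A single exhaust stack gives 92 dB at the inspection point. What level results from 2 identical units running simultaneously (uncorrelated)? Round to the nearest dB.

With 2 equal, uncorrelated contributions the intensity is 2× that of one unit, giving a rise of 10·log₁₀ 2.
L_total = 92 + 10·log₁₀(2) = 92 + 3.010 = 95.01 dB.

95 dB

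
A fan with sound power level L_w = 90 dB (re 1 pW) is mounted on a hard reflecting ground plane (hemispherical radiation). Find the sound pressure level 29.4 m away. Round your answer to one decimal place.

The power spreads over a hemisphere of area 2π·r², so L_p = L_w − 10·log₁₀(2π·r²).
2π·r² = 5431 m², 10·log₁₀ of that is 37.349 dB.
L_p = 90 − 37.349 = 52.65 dB.

52.7 dB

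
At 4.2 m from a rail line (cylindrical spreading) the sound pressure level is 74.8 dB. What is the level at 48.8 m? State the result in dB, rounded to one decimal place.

Line-source attenuation: ΔL = 10·log₁₀(r₂/r₁) = 10·log₁₀(48.8/4.2) = 10.652 dB.
L₂ = 74.8 − 10·log₁₀(48.8/4.2) = 74.8 − 10.652 = 64.15 dB.

64.1 dB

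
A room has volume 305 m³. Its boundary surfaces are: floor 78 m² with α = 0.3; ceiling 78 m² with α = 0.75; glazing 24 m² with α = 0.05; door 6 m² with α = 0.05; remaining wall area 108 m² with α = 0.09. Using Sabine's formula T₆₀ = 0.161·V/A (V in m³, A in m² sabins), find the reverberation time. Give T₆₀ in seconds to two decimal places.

0.53 s

Total absorption A = 78·0.3 + 78·0.75 + 24·0.05 + 6·0.05 + 108·0.09 = 93.12 m² sabins.
T₆₀ = 0.161 × 305 / 93.12 = 0.527 s.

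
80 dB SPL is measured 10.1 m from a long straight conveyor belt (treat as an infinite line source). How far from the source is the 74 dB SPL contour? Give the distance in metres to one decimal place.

For a line source L₁ − L₂ = 10·log₁₀(r₂/r₁), so r₂ = r₁·10^((L₁−L₂)/10).
r₂ = 10.1·10^((80−74)/10) = 10.1·10^(6.0/10) = 40.21 m.

40.2 m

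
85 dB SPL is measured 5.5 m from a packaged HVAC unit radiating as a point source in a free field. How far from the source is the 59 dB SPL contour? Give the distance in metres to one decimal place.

109.7 m

Point-source spreading drops the level by 20·log₁₀(r₂/r₁); inverting, r₂/r₁ = 10^(ΔL/20).
r₂ = 5.5·10^((85−59)/20) = 5.5·10^(26.0/20) = 109.74 m.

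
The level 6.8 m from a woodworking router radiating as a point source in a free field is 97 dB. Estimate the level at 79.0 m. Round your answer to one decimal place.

Point-source attenuation: ΔL = 20·log₁₀(r₂/r₁) = 20·log₁₀(79.0/6.8) = 21.302 dB.
L₂ = 97 − 20·log₁₀(79.0/6.8) = 97 − 21.302 = 75.70 dB.

75.7 dB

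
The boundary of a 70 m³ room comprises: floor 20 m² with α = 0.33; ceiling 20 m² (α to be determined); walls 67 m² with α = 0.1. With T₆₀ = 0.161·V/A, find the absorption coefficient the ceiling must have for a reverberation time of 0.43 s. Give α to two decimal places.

From T₆₀ = 0.161·V/A, the target T₆₀ = 0.43 s needs A = 0.161·70/0.43 = 26.21 m².
Absorption from the other surfaces = 20·0.33 + 67·0.1 = 13.30 m², so the ceiling must supply 12.91 m² over 20 m².
α = 12.91/20 = 0.645.

0.65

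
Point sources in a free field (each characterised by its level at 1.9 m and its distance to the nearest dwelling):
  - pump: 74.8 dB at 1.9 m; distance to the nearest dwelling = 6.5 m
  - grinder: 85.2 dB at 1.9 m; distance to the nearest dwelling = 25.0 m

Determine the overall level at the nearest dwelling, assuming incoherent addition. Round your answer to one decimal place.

Apply inverse-square spreading to bring every level to the receiver, then sum 10^(L/10).
pump: 74.8 − 20·log₁₀(6.5/1.9) = 74.8 − 10.68 = 64.12 dB.
grinder: 85.2 − 20·log₁₀(25.0/1.9) = 85.2 − 22.38 = 62.82 dB.
Σ 10^(L/10) = 4.493e+06 → L_total = 10·log₁₀(4.493e+06) = 66.53 dB.

66.5 dB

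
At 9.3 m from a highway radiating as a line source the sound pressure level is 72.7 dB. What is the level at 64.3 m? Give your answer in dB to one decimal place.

For a line source, L₂ = L₁ − 10·log₁₀(r₂/r₁).
L₂ = 72.7 − 10·log₁₀(64.3/9.3) = 72.7 − 8.397 = 64.30 dB.

64.3 dB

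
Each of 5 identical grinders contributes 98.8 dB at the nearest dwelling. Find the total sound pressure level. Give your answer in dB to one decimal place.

105.8 dB

L_total = L₁ + 10·log₁₀ N for N identical incoherent sources.
L_total = 98.8 + 10·log₁₀(5) = 98.8 + 6.990 = 105.79 dB.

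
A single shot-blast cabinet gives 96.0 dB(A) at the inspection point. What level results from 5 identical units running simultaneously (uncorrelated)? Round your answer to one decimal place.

N identical incoherent sources raise the level by 10·log₁₀ N.
L_total = 96.0 + 10·log₁₀(5) = 96.0 + 6.990 = 102.99 dB(A).

103.0 dB(A)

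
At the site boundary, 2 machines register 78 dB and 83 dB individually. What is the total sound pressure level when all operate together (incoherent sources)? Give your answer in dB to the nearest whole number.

84 dB

Incoherent sources combine by intensity addition: L_total = 10·log₁₀(Σ 10^(L_i/10)).
Σ 10^(L/10) = 10^(78/10) + 10^(83/10) = 2.626e+08.
L_total = 10·log₁₀(2.626e+08) = 84.19 dB.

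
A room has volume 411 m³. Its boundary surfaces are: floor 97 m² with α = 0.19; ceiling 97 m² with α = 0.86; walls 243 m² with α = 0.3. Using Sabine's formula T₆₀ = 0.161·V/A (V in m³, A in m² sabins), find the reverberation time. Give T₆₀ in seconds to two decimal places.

0.38 s

A = Σ Sᵢαᵢ = 97·0.19 + 97·0.86 + 243·0.3 = 174.75 m².
T₆₀ = 0.161·V/A = 0.161·411/174.75 = 0.379 s.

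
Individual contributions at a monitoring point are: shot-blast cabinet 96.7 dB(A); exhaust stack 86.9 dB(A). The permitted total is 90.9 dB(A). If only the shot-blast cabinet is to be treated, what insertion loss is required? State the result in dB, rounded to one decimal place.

8.0 dB

Fixed contribution from the other source: Σ 10^(L/10) = 10^(86.9/10) = 4.898e+08 (86.90 dB(A)).
To meet 90.9 dB(A) overall, the treated shot-blast cabinet may contribute at most 10^(90.9/10) − 4.898e+08 = 7.405e+08, i.e. 88.70 dB(A).
So the shot-blast cabinet must be reduced from 96.7 to 88.70 dB(A): IL = 8.00 dB.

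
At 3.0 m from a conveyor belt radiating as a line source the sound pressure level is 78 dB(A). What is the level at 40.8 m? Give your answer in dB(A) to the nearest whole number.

Line-source attenuation: ΔL = 10·log₁₀(r₂/r₁) = 10·log₁₀(40.8/3.0) = 11.335 dB.
L₂ = 78 − 10·log₁₀(40.8/3.0) = 78 − 11.335 = 66.66 dB(A).

67 dB(A)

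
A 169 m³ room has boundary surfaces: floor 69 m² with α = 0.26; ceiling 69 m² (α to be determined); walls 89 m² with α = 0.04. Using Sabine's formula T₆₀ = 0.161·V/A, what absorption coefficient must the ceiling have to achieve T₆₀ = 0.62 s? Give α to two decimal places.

0.32

A = 0.161·V/T₆₀ = 0.161·169/0.62 = 43.89 m² sabins.
Absorption from the other surfaces = 69·0.26 + 89·0.04 = 21.50 m², so the ceiling must supply 22.39 m² over 69 m².
α = 22.39/69 = 0.324.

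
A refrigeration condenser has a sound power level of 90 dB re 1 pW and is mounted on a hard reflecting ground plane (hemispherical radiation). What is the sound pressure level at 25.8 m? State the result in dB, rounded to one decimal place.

Free-field hemispherical radiation: L_p = L_w − 10·log₁₀(2π·r²), r = 25.8 m.
2π·r² = 4182 m², 10·log₁₀ of that is 36.214 dB.
L_p = 90 − 36.214 = 53.79 dB.

53.8 dB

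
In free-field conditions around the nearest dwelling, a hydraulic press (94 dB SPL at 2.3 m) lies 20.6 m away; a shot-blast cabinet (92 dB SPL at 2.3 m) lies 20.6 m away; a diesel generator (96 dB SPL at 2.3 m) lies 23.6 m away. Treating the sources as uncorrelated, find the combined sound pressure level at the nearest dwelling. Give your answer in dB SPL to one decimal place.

First find each source's level at the receiver (point-source: −20·log₁₀(r/r_ref)), then combine on an intensity basis.
hydraulic press: 94 − 20·log₁₀(20.6/2.3) = 94 − 19.04 = 74.96 dB SPL.
shot-blast cabinet: 92 − 20·log₁₀(20.6/2.3) = 92 − 19.04 = 72.96 dB SPL.
diesel generator: 96 − 20·log₁₀(23.6/2.3) = 96 − 20.22 = 75.78 dB SPL.
Σ 10^(L/10) = 8.888e+07 → L_total = 10·log₁₀(8.888e+07) = 79.49 dB SPL.

79.5 dB SPL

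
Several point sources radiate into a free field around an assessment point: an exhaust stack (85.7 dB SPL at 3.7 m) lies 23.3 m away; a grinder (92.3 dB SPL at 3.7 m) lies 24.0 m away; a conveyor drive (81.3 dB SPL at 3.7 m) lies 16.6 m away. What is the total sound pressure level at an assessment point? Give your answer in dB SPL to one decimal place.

First find each source's level at the receiver (point-source: −20·log₁₀(r/r_ref)), then combine on an intensity basis.
exhaust stack: 85.7 − 20·log₁₀(23.3/3.7) = 85.7 − 15.98 = 69.72 dB SPL.
grinder: 92.3 − 20·log₁₀(24.0/3.7) = 92.3 − 16.24 = 76.06 dB SPL.
conveyor drive: 81.3 − 20·log₁₀(16.6/3.7) = 81.3 − 13.04 = 68.26 dB SPL.
Σ 10^(L/10) = 5.643e+07 → L_total = 10·log₁₀(5.643e+07) = 77.52 dB SPL.

77.5 dB SPL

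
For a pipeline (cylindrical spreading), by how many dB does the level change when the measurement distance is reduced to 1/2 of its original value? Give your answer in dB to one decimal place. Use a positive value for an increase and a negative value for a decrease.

+3.0 dB

Line-source spreading: ΔL = −10·log₁₀(r₂/r₁).
ΔL = −10·log₁₀(0.5) = +3.01 dB.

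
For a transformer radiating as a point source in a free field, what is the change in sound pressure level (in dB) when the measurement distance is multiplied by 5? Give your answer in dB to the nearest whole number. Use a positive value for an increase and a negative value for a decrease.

A point source loses 6 dB per doubling of distance; generally ΔL = −20·log₁₀(r₂/r₁).
ΔL = −20·log₁₀(5) = -13.98 dB.

-14 dB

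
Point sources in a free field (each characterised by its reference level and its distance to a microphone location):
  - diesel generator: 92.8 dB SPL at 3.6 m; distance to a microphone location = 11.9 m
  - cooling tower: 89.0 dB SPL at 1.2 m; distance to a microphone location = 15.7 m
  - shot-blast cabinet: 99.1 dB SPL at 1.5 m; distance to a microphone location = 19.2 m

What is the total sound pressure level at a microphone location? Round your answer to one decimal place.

83.6 dB SPL

Propagate each source to the receiver with L = L_ref − 20·log₁₀(r/r_ref), then add intensities.
diesel generator: 92.8 − 20·log₁₀(11.9/3.6) = 92.8 − 10.38 = 82.42 dB SPL.
cooling tower: 89.0 − 20·log₁₀(15.7/1.2) = 89.0 − 22.33 = 66.67 dB SPL.
shot-blast cabinet: 99.1 − 20·log₁₀(19.2/1.5) = 99.1 − 22.14 = 76.96 dB SPL.
Σ 10^(L/10) = 2.286e+08 → L_total = 10·log₁₀(2.286e+08) = 83.59 dB SPL.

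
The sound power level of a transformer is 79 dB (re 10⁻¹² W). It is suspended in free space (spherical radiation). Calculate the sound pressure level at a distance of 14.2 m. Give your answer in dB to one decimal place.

L_p = L_w − 10·log₁₀(4π·r²) with r = 14.2 m.
4π·r² = 2534 m², 10·log₁₀ of that is 34.038 dB.
L_p = 79 − 34.038 = 44.96 dB.

45.0 dB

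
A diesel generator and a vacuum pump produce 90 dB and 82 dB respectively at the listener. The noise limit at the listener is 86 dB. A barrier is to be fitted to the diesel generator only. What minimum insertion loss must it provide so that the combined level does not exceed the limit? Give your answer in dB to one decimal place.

6.2 dB

Fixed contribution from the other source: Σ 10^(L/10) = 10^(82/10) = 1.585e+08 (82.00 dB).
To meet 86 dB overall, the treated diesel generator may contribute at most 10^(86/10) − 1.585e+08 = 2.396e+08, i.e. 83.80 dB.
So the diesel generator must be reduced from 90 to 83.80 dB: IL = 6.20 dB.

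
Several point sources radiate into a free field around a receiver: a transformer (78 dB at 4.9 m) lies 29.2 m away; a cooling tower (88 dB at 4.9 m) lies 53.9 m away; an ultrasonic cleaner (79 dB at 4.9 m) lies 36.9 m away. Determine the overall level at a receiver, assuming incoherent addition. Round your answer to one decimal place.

69.2 dB

First find each source's level at the receiver (point-source: −20·log₁₀(r/r_ref)), then combine on an intensity basis.
transformer: 78 − 20·log₁₀(29.2/4.9) = 78 − 15.50 = 62.50 dB.
cooling tower: 88 − 20·log₁₀(53.9/4.9) = 88 − 20.83 = 67.17 dB.
ultrasonic cleaner: 79 − 20·log₁₀(36.9/4.9) = 79 − 17.54 = 61.46 dB.
Σ 10^(L/10) = 8.392e+06 → L_total = 10·log₁₀(8.392e+06) = 69.24 dB.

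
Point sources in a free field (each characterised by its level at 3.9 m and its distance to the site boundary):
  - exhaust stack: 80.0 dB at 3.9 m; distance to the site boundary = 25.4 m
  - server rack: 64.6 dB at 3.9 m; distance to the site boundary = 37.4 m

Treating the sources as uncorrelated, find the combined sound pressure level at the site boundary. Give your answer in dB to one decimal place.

Propagate each source to the receiver with L = L_ref − 20·log₁₀(r/r_ref), then add intensities.
exhaust stack: 80.0 − 20·log₁₀(25.4/3.9) = 80.0 − 16.28 = 63.72 dB.
server rack: 64.6 − 20·log₁₀(37.4/3.9) = 64.6 − 19.64 = 44.96 dB.
Σ 10^(L/10) = 2.389e+06 → L_total = 10·log₁₀(2.389e+06) = 63.78 dB.

63.8 dB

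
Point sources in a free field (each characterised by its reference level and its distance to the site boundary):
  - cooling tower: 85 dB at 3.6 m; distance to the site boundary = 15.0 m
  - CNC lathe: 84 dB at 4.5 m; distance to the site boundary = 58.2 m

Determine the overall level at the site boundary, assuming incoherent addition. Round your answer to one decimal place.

Propagate each source to the receiver with L = L_ref − 20·log₁₀(r/r_ref), then add intensities.
cooling tower: 85 − 20·log₁₀(15.0/3.6) = 85 − 12.40 = 72.60 dB.
CNC lathe: 84 − 20·log₁₀(58.2/4.5) = 84 − 22.23 = 61.77 dB.
Σ 10^(L/10) = 1.972e+07 → L_total = 10·log₁₀(1.972e+07) = 72.95 dB.

72.9 dB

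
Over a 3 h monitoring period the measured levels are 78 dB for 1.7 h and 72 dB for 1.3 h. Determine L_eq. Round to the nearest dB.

L_eq = 10·log₁₀[(1/T)·Σ tᵢ·10^(Lᵢ/10)] with T = 3 h.
Σ tᵢ·10^(Lᵢ/10) = 1.7·10^(78/10) + 1.3·10^(72/10) = 1.279e+08.
L_eq = 10·log₁₀(1.279e+08/3) = 76.30 dB.

76 dB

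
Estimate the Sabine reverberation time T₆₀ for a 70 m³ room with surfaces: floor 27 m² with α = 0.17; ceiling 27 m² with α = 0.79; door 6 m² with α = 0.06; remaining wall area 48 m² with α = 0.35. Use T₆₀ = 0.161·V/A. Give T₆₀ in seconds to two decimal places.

A = Σ Sᵢαᵢ = 27·0.17 + 27·0.79 + 6·0.06 + 48·0.35 = 43.08 m².
T₆₀ = 0.161·V/A = 0.161·70/43.08 = 0.262 s.

0.26 s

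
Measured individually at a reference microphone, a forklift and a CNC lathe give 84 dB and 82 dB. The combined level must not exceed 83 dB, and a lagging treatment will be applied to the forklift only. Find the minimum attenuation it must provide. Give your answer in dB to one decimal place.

The untreated sources together contribute 10^(82/10) = 1.585e+08, i.e. 82.00 dB.
To meet 83 dB overall, the treated forklift may contribute at most 10^(83/10) − 1.585e+08 = 4.104e+07, i.e. 76.13 dB.
So the forklift must be reduced from 84 to 76.13 dB: IL = 7.87 dB.

7.9 dB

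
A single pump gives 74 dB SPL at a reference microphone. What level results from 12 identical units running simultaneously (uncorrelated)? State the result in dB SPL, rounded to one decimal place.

84.8 dB SPL

N identical incoherent sources raise the level by 10·log₁₀ N.
L_total = 74 + 10·log₁₀(12) = 74 + 10.792 = 84.79 dB SPL.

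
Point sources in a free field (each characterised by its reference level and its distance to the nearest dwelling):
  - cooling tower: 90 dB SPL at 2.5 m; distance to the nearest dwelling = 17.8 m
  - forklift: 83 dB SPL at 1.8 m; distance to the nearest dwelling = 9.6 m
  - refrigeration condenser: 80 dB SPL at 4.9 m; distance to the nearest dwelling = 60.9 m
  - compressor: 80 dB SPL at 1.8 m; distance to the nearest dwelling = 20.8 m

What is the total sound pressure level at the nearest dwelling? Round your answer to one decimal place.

74.5 dB SPL

Apply inverse-square spreading to bring every level to the receiver, then sum 10^(L/10).
cooling tower: 90 − 20·log₁₀(17.8/2.5) = 90 − 17.05 = 72.95 dB SPL.
forklift: 83 − 20·log₁₀(9.6/1.8) = 83 − 14.54 = 68.46 dB SPL.
refrigeration condenser: 80 − 20·log₁₀(60.9/4.9) = 80 − 21.89 = 58.11 dB SPL.
compressor: 80 − 20·log₁₀(20.8/1.8) = 80 − 21.26 = 58.74 dB SPL.
Σ 10^(L/10) = 2.814e+07 → L_total = 10·log₁₀(2.814e+07) = 74.49 dB SPL.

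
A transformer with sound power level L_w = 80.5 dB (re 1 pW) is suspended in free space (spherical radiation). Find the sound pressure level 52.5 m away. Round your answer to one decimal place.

Free-field spherical radiation: L_p = L_w − 10·log₁₀(4π·r²), r = 52.5 m.
4π·r² = 3.464e+04 m², 10·log₁₀ of that is 45.395 dB.
L_p = 80.5 − 45.395 = 35.10 dB.

35.1 dB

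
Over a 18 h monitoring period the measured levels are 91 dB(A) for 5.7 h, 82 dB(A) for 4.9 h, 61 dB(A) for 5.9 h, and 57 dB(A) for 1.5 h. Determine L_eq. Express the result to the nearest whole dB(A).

86 dB(A)

Weight each interval's intensity by its duration and average over T = 18 h:
Σ tᵢ·10^(Lᵢ/10) = 5.7·10^(91/10) + 4.9·10^(82/10) + 5.9·10^(61/10) + 1.5·10^(57/10) = 7.961e+09.
L_eq = 10·log₁₀(7.961e+09/18) = 86.46 dB(A).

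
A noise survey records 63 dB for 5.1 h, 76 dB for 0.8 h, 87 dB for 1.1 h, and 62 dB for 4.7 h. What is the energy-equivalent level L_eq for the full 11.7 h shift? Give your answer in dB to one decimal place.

77.1 dB

L_eq = 10·log₁₀[(1/T)·Σ tᵢ·10^(Lᵢ/10)] with T = 11.7 h.
Σ tᵢ·10^(Lᵢ/10) = 5.1·10^(63/10) + 0.8·10^(76/10) + 1.1·10^(87/10) + 4.7·10^(62/10) = 6.008e+08.
L_eq = 10·log₁₀(6.008e+08/11.7) = 77.11 dB.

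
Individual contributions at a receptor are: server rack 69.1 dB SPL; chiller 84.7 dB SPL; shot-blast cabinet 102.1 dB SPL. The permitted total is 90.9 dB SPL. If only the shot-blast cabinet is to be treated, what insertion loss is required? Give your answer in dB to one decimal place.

12.4 dB

Fixed contribution from the other sources: Σ 10^(L/10) = 10^(69.1/10) + 10^(84.7/10) = 3.032e+08 (84.82 dB SPL).
The limit corresponds to 10^(90.9/10) = 1.230e+09; subtracting the fixed part leaves 9.270e+08 for the shot-blast cabinet, i.e. 89.67 dB SPL.
So the shot-blast cabinet must be reduced from 102.1 to 89.67 dB SPL: IL = 12.43 dB.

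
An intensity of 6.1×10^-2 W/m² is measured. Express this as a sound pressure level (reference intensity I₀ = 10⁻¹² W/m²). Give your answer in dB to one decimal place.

107.9 dB

I/I₀ = 6.1×10^-2/10⁻¹² = 6.1×10^10, and L = 10·log₁₀(I/I₀).
L = 10·(0.7853 + 10) = 107.85 dB.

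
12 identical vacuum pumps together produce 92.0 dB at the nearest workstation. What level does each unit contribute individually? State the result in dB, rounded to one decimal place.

For N identical incoherent sources L_total = L₁ + 10·log₁₀ N, so L₁ = 92.0 − 10·log₁₀(12) = 92.0 − 10.792.

81.2 dB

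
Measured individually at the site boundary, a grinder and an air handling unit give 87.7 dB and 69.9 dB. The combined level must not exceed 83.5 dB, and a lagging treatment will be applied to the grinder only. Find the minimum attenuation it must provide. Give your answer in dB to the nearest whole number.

4 dB

Fixed contribution from the other source: Σ 10^(L/10) = 10^(69.9/10) = 9.772e+06 (69.90 dB).
To meet 83.5 dB overall, the treated grinder may contribute at most 10^(83.5/10) − 9.772e+06 = 2.141e+08, i.e. 83.31 dB.
Required insertion loss = 87.7 − 83.31 = 4.39 dB.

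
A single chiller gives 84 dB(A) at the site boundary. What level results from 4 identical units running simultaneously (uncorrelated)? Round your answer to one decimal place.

L_total = L₁ + 10·log₁₀ N for N identical incoherent sources.
L_total = 84 + 10·log₁₀(4) = 84 + 6.021 = 90.02 dB(A).

90.0 dB(A)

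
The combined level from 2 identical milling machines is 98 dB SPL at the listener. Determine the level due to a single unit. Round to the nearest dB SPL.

95 dB SPL

For N identical incoherent sources L_total = L₁ + 10·log₁₀ N, so L₁ = 98 − 10·log₁₀(2) = 98 − 3.010.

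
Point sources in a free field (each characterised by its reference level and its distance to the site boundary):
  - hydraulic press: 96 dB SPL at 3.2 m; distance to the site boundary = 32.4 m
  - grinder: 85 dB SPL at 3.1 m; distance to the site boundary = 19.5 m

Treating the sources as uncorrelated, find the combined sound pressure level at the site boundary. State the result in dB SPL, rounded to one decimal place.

First find each source's level at the receiver (point-source: −20·log₁₀(r/r_ref)), then combine on an intensity basis.
hydraulic press: 96 − 20·log₁₀(32.4/3.2) = 96 − 20.11 = 75.89 dB SPL.
grinder: 85 − 20·log₁₀(19.5/3.1) = 85 − 15.97 = 69.03 dB SPL.
Σ 10^(L/10) = 4.683e+07 → L_total = 10·log₁₀(4.683e+07) = 76.70 dB SPL.

76.7 dB SPL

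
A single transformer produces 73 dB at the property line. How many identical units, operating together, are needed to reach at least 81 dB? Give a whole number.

The shortfall is 81 − 73 = 8.0 dB, and N units add 10·log₁₀ N, so need 10·log₁₀ N ≥ 8.0.
N ≥ 10^(8.0/10) = 6.310, so N = 7.

7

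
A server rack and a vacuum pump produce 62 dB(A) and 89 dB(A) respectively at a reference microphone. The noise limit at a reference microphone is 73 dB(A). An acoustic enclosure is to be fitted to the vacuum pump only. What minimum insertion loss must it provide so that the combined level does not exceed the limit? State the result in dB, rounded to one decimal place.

16.4 dB

The untreated sources together contribute 10^(62/10) = 1.585e+06, i.e. 62.00 dB(A).
To meet 73 dB(A) overall, the treated vacuum pump may contribute at most 10^(73/10) − 1.585e+06 = 1.837e+07, i.e. 72.64 dB(A).
Required insertion loss = 89 − 72.64 = 16.36 dB.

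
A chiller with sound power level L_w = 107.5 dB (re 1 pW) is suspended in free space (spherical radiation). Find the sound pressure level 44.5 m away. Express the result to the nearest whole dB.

64 dB

L_p = L_w − 10·log₁₀(4π·r²) with r = 44.5 m.
4π·r² = 2.488e+04 m², 10·log₁₀ of that is 43.959 dB.
L_p = 107.5 − 43.959 = 63.54 dB.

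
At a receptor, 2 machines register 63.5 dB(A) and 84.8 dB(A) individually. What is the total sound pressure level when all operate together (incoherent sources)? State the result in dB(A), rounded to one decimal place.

Incoherent sources combine by intensity addition: L_total = 10·log₁₀(Σ 10^(L_i/10)).
Σ 10^(L/10) = 10^(63.5/10) + 10^(84.8/10) = 3.042e+08.
L_total = 10·log₁₀(3.042e+08) = 84.83 dB(A).

84.8 dB(A)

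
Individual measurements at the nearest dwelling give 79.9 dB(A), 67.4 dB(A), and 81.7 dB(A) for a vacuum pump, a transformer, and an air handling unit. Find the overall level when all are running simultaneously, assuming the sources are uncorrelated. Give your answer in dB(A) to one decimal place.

For uncorrelated sources the intensities add, so convert each level to linear form, sum, and take 10·log₁₀ of the total.
Σ 10^(L/10) = 10^(79.9/10) + 10^(67.4/10) + 10^(81.7/10) = 2.511e+08.
L_total = 10·log₁₀(2.511e+08) = 84.00 dB(A).

84.0 dB(A)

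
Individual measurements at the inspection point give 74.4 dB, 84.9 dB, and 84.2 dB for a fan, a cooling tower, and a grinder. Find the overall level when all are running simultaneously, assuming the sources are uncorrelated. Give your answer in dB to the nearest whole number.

Incoherent sources combine by intensity addition: L_total = 10·log₁₀(Σ 10^(L_i/10)).
Σ 10^(L/10) = 10^(74.4/10) + 10^(84.9/10) + 10^(84.2/10) = 5.996e+08.
L_total = 10·log₁₀(5.996e+08) = 87.78 dB.

88 dB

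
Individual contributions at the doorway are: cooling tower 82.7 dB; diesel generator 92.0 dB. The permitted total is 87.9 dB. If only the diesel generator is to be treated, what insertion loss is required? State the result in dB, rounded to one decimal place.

The untreated sources together contribute 10^(82.7/10) = 1.862e+08, i.e. 82.70 dB.
To meet 87.9 dB overall, the treated diesel generator may contribute at most 10^(87.9/10) − 1.862e+08 = 4.304e+08, i.e. 86.34 dB.
Required insertion loss = 92.0 − 86.34 = 5.66 dB.

5.7 dB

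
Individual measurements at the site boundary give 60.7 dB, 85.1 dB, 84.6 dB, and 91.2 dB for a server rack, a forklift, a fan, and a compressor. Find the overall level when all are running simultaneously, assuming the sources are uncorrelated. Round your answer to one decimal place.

Incoherent sources combine by intensity addition: L_total = 10·log₁₀(Σ 10^(L_i/10)).
Σ 10^(L/10) = 10^(60.7/10) + 10^(85.1/10) + 10^(84.6/10) + 10^(91.2/10) = 1.931e+09.
L_total = 10·log₁₀(1.931e+09) = 92.86 dB.

92.9 dB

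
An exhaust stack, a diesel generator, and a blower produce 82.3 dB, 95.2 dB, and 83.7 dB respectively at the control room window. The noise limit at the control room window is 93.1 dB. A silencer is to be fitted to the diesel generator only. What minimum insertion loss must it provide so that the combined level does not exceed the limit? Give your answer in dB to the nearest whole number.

Everything except the diesel generator sums to 10^(82.3/10) + 10^(83.7/10) = 4.042e+08 in linear terms, 86.07 dB.
To meet 93.1 dB overall, the treated diesel generator may contribute at most 10^(93.1/10) − 4.042e+08 = 1.637e+09, i.e. 92.14 dB.
Required insertion loss = 95.2 − 92.14 = 3.06 dB.

3 dB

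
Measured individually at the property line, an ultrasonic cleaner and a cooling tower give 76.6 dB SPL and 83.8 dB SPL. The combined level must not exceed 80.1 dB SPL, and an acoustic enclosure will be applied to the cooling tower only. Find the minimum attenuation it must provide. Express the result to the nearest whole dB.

The untreated sources together contribute 10^(76.6/10) = 4.571e+07, i.e. 76.60 dB SPL.
The limit corresponds to 10^(80.1/10) = 1.023e+08; subtracting the fixed part leaves 5.662e+07 for the cooling tower, i.e. 77.53 dB SPL.
Required insertion loss = 83.8 − 77.53 = 6.27 dB.

6 dB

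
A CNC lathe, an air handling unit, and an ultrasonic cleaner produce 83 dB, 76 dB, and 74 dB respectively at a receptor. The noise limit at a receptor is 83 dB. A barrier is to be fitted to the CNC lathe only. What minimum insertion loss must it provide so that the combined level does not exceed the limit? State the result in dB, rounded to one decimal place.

1.7 dB

Fixed contribution from the other sources: Σ 10^(L/10) = 10^(76/10) + 10^(74/10) = 6.493e+07 (78.12 dB).
The limit corresponds to 10^(83/10) = 1.995e+08; subtracting the fixed part leaves 1.346e+08 for the CNC lathe, i.e. 81.29 dB.
So the CNC lathe must be reduced from 83 to 81.29 dB: IL = 1.71 dB.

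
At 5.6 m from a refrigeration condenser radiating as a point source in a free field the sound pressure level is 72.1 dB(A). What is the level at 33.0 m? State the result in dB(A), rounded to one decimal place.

56.7 dB(A)

Spherical spreading from a point source gives a 20·log₁₀(r₂/r₁) drop.
L₂ = 72.1 − 20·log₁₀(33.0/5.6) = 72.1 − 15.407 = 56.69 dB(A).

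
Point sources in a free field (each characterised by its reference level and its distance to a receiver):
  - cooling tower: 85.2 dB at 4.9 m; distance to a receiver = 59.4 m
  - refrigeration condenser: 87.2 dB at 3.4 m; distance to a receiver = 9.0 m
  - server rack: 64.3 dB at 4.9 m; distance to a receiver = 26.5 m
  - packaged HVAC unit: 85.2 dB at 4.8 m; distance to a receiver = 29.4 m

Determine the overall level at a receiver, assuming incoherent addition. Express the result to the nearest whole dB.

Propagate each source to the receiver with L = L_ref − 20·log₁₀(r/r_ref), then add intensities.
cooling tower: 85.2 − 20·log₁₀(59.4/4.9) = 85.2 − 21.67 = 63.53 dB.
refrigeration condenser: 87.2 − 20·log₁₀(9.0/3.4) = 87.2 − 8.46 = 78.74 dB.
server rack: 64.3 − 20·log₁₀(26.5/4.9) = 64.3 − 14.66 = 49.64 dB.
packaged HVAC unit: 85.2 − 20·log₁₀(29.4/4.8) = 85.2 − 15.74 = 69.46 dB.
Σ 10^(L/10) = 8.607e+07 → L_total = 10·log₁₀(8.607e+07) = 79.35 dB.

79 dB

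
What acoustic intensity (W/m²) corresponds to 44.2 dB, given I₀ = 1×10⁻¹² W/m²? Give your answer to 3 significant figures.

2.63e-08 W/m²

L = 10·log₁₀(I/I₀) ⇒ I = I₀·10^(L/10) = 10⁻¹² × 10^4.42.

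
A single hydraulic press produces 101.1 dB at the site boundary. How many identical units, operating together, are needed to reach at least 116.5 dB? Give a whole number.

35

Need L₁ + 10·log₁₀ N ≥ 116.5, i.e. log₁₀ N ≥ 1.54.
N ≥ 10^(15.4/10) = 34.674, so N = 35.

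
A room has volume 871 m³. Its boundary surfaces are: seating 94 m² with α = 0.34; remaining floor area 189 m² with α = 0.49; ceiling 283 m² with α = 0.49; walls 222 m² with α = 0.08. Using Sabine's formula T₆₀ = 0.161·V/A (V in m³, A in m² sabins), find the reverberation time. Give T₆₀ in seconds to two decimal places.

A = Σ Sᵢαᵢ = 94·0.34 + 189·0.49 + 283·0.49 + 222·0.08 = 281.00 m².
T₆₀ = 0.161·V/A = 0.161·871/281.00 = 0.499 s.

0.50 s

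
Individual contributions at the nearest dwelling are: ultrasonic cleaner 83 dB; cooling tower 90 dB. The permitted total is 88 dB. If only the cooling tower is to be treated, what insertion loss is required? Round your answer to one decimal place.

3.7 dB

Fixed contribution from the other source: Σ 10^(L/10) = 10^(83/10) = 1.995e+08 (83.00 dB).
The limit corresponds to 10^(88/10) = 6.310e+08; subtracting the fixed part leaves 4.314e+08 for the cooling tower, i.e. 86.35 dB.
So the cooling tower must be reduced from 90 to 86.35 dB: IL = 3.65 dB.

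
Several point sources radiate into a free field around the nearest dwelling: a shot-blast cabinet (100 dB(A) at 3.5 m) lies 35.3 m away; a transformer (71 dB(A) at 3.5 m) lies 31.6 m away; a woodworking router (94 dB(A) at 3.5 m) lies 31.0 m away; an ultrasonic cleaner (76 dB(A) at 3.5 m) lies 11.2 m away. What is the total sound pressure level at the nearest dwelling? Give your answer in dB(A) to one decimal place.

81.3 dB(A)

Propagate each source to the receiver with L = L_ref − 20·log₁₀(r/r_ref), then add intensities.
shot-blast cabinet: 100 − 20·log₁₀(35.3/3.5) = 100 − 20.07 = 79.93 dB(A).
transformer: 71 − 20·log₁₀(31.6/3.5) = 71 − 19.11 = 51.89 dB(A).
woodworking router: 94 − 20·log₁₀(31.0/3.5) = 94 − 18.95 = 75.05 dB(A).
ultrasonic cleaner: 76 − 20·log₁₀(11.2/3.5) = 76 − 10.10 = 65.90 dB(A).
Σ 10^(L/10) = 1.344e+08 → L_total = 10·log₁₀(1.344e+08) = 81.28 dB(A).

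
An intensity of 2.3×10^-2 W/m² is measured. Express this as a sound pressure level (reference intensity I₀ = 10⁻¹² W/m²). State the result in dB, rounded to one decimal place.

103.6 dB

Dividing by I₀ shifts the exponent by 12: I/I₀ = 2.3×10^10.
L = 10·(0.3617 + 10) = 103.62 dB.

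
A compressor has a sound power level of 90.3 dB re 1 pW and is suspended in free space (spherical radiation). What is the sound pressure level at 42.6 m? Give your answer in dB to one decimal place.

The power spreads over a sphere of area 4π·r², so L_p = L_w − 10·log₁₀(4π·r²).
4π·r² = 2.28e+04 m², 10·log₁₀ of that is 43.580 dB.
L_p = 90.3 − 43.580 = 46.72 dB.

46.7 dB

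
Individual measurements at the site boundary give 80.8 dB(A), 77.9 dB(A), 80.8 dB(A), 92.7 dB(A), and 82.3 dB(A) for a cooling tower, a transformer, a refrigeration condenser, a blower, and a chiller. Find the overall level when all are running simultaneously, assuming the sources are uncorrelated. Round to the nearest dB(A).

Incoherent sources combine by intensity addition: L_total = 10·log₁₀(Σ 10^(L_i/10)).
Σ 10^(L/10) = 10^(80.8/10) + 10^(77.9/10) + 10^(80.8/10) + 10^(92.7/10) + 10^(82.3/10) = 2.334e+09.
L_total = 10·log₁₀(2.334e+09) = 93.68 dB(A).

94 dB(A)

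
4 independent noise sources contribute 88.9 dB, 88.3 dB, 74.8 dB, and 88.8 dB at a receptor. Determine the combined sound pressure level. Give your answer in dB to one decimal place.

Incoherent sources combine by intensity addition: L_total = 10·log₁₀(Σ 10^(L_i/10)).
Σ 10^(L/10) = 10^(88.9/10) + 10^(88.3/10) + 10^(74.8/10) + 10^(88.8/10) = 2.241e+09.
L_total = 10·log₁₀(2.241e+09) = 93.50 dB.

93.5 dB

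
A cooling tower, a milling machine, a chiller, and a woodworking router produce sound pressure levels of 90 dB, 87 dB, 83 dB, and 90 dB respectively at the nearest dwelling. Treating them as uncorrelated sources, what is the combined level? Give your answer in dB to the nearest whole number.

94 dB

For uncorrelated sources the intensities add, so convert each level to linear form, sum, and take 10·log₁₀ of the total.
Σ 10^(L/10) = 10^(90/10) + 10^(87/10) + 10^(83/10) + 10^(90/10) = 2.701e+09.
L_total = 10·log₁₀(2.701e+09) = 94.31 dB.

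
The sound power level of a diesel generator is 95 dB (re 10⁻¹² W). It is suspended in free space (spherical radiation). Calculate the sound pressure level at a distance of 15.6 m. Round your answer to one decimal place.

The power spreads over a sphere of area 4π·r², so L_p = L_w − 10·log₁₀(4π·r²).
4π·r² = 3058 m², 10·log₁₀ of that is 34.855 dB.
L_p = 95 − 34.855 = 60.15 dB.

60.1 dB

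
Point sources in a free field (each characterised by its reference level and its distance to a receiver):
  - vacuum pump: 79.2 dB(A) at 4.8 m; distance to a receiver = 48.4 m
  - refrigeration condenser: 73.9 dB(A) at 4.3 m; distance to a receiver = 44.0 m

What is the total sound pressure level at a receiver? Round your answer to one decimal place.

First find each source's level at the receiver (point-source: −20·log₁₀(r/r_ref)), then combine on an intensity basis.
vacuum pump: 79.2 − 20·log₁₀(48.4/4.8) = 79.2 − 20.07 = 59.13 dB(A).
refrigeration condenser: 73.9 − 20·log₁₀(44.0/4.3) = 73.9 − 20.20 = 53.70 dB(A).
Σ 10^(L/10) = 1.053e+06 → L_total = 10·log₁₀(1.053e+06) = 60.22 dB(A).

60.2 dB(A)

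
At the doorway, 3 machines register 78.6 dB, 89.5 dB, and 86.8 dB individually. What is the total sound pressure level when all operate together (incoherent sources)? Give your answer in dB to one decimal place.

Incoherent sources combine by intensity addition: L_total = 10·log₁₀(Σ 10^(L_i/10)).
Σ 10^(L/10) = 10^(78.6/10) + 10^(89.5/10) + 10^(86.8/10) = 1.442e+09.
L_total = 10·log₁₀(1.442e+09) = 91.59 dB.

91.6 dB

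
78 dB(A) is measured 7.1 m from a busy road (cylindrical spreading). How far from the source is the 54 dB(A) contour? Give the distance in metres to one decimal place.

1783.4 m

Line-source spreading drops the level by 10·log₁₀(r₂/r₁); inverting, r₂/r₁ = 10^(ΔL/10).
r₂ = 7.1·10^((78−54)/10) = 7.1·10^(24.0/10) = 1783.44 m.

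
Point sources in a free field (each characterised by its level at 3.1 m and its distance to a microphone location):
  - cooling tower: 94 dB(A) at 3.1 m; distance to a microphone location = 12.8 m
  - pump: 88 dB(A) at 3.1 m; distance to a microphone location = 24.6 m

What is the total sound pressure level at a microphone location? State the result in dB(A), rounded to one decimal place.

82.0 dB(A)

First find each source's level at the receiver (point-source: −20·log₁₀(r/r_ref)), then combine on an intensity basis.
cooling tower: 94 − 20·log₁₀(12.8/3.1) = 94 − 12.32 = 81.68 dB(A).
pump: 88 − 20·log₁₀(24.6/3.1) = 88 − 17.99 = 70.01 dB(A).
Σ 10^(L/10) = 1.574e+08 → L_total = 10·log₁₀(1.574e+08) = 81.97 dB(A).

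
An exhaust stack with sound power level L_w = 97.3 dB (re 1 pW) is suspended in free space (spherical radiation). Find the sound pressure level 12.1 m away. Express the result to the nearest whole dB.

The power spreads over a sphere of area 4π·r², so L_p = L_w − 10·log₁₀(4π·r²).
4π·r² = 1840 m², 10·log₁₀ of that is 32.648 dB.
L_p = 97.3 − 32.648 = 64.65 dB.

65 dB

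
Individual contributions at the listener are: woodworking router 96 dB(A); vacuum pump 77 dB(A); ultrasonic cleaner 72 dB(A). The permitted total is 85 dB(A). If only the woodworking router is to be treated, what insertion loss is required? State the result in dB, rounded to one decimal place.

12.0 dB

Everything except the woodworking router sums to 10^(77/10) + 10^(72/10) = 6.597e+07 in linear terms, 78.19 dB(A).
The limit corresponds to 10^(85/10) = 3.162e+08; subtracting the fixed part leaves 2.503e+08 for the woodworking router, i.e. 83.98 dB(A).
So the woodworking router must be reduced from 96 to 83.98 dB(A): IL = 12.02 dB.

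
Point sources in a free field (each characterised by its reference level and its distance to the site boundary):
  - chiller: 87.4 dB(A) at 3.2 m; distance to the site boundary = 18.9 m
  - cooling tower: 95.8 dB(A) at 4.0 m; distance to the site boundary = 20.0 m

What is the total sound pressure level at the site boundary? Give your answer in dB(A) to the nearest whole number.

Apply inverse-square spreading to bring every level to the receiver, then sum 10^(L/10).
chiller: 87.4 − 20·log₁₀(18.9/3.2) = 87.4 − 15.43 = 71.97 dB(A).
cooling tower: 95.8 − 20·log₁₀(20.0/4.0) = 95.8 − 13.98 = 81.82 dB(A).
Σ 10^(L/10) = 1.678e+08 → L_total = 10·log₁₀(1.678e+08) = 82.25 dB(A).

82 dB(A)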